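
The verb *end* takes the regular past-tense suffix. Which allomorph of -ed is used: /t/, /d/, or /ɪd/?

/ɪd/

The stem *end* ends in /t/ or /d/.
The -ed suffix is realized as /ɪd/ after /t, d/; as /t/ after other voiceless consonants; and as /d/ after other voiced sounds.
So -ed on *end* is pronounced /ɪd/.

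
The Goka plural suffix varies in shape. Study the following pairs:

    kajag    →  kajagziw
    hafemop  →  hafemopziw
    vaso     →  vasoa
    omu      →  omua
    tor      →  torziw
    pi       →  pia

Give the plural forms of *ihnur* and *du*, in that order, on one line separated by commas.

The suffix is conditioned by the final sound: -ziw when the stem ends in a consonant (*kajag*, *hafemop*, *tor*); -a when the stem ends in a vowel (*vaso*, *omu*, *pi*).
*ihnur*: final sound = /r/, a consonant → -ziw → *ihnurziw*.
*du*: final sound = /u/, a vowel → -a → *dua*.

ihnurziw, dua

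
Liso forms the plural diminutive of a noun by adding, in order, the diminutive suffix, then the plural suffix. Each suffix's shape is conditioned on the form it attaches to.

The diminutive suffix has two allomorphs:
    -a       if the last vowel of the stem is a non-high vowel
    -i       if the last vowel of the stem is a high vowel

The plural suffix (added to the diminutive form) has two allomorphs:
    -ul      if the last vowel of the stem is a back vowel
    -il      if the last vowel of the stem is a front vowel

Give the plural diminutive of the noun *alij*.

*alij*: last vowel = /i/, a high vowel → -i → *aliji*.
The diminutive form *aliji*: last vowel = /i/, a front vowel → -il → *alijiil*.

alijiil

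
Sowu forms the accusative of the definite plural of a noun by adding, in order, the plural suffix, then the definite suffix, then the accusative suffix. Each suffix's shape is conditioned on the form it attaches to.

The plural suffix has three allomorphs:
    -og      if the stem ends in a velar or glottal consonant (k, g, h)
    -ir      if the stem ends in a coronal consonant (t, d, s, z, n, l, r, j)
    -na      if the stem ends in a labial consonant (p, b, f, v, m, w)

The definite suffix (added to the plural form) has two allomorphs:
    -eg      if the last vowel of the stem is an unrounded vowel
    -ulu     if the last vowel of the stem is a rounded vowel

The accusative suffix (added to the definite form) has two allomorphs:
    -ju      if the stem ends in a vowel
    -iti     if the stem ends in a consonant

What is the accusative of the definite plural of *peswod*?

peswodiregiti

*peswod*: final consonant = /d/, coronal → -ir → *peswodir*.
Since the last vowel of the plural form *peswodir* is /i/ (an unrounded vowel), it takes -eg, giving *peswodireg*.
Since the final sound of the definite form *peswodireg* is /g/ (a consonant), it takes -iti, giving *peswodiregiti*.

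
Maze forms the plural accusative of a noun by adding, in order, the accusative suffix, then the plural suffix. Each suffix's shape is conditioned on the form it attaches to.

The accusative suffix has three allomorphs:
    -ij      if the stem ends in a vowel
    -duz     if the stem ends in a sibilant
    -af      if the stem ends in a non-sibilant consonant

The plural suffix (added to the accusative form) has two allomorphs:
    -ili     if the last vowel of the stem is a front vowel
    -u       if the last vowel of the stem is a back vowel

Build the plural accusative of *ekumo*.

ekumoijili

*ekumo* — final sound /o/ (a vowel) → -ij → *ekumoij*.
The accusative form *ekumoij*: last vowel = /i/, a front vowel → -ili → *ekumoijili*.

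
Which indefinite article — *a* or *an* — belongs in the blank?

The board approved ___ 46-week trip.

The indefinite article is chosen by the initial *sound* of the following word, not its spelling.
The number *46* is spoken "forty-…", beginning with /ˈfɔrti/ — a consonant sound.
So the article is *a*: The board approved a 46-week trip.

a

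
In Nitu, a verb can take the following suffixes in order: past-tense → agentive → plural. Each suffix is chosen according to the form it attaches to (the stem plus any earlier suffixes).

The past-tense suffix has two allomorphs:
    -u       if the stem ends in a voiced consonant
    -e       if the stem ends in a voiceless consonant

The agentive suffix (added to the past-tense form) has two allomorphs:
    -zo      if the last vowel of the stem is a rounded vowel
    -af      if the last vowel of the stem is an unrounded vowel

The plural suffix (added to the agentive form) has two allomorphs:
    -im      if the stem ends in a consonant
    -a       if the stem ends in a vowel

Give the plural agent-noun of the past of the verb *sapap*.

sapapeafim

The final consonant of *sapap* is /p/, which is voiceless, so the past-tense suffix is -e, giving *sapape*.
Since the last vowel of the past-tense form *sapape* is /e/ (an unrounded vowel), it takes -af, giving *sapapeaf*.
The agentive form *sapapeaf*: final sound = /f/, a consonant → -im → *sapapeafim*.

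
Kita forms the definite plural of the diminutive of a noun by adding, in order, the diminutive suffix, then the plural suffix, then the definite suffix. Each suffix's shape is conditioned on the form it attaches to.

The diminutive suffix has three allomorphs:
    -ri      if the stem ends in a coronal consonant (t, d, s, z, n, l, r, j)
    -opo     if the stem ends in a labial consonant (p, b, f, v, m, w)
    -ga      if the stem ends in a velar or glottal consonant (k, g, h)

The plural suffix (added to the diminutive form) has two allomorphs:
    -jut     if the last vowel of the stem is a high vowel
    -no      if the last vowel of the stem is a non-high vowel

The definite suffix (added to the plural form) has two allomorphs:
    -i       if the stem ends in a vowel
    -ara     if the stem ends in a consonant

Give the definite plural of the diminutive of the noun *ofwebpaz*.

ofwebpazrijutara

*ofwebpaz*: final consonant = /z/, coronal → -ri → *ofwebpazri*.
The last vowel of the diminutive form *ofwebpazri* is /i/, which is a high vowel, so the plural suffix is -jut, giving *ofwebpazrijut*.
Since the final sound of the plural form *ofwebpazrijut* is /t/ (a consonant), it takes -ara, giving *ofwebpazrijutara*.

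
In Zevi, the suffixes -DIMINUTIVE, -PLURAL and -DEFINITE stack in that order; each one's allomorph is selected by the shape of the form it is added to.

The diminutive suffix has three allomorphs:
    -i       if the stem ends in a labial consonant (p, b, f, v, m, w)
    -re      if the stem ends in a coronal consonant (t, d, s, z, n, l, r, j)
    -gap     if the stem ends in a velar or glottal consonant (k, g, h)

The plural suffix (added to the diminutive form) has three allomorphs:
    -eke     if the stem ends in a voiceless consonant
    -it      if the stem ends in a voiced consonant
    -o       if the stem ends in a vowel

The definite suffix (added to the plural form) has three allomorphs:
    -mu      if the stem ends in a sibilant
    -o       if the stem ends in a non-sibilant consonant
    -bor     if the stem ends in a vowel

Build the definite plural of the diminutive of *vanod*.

vanodreobor

Since the final consonant of *vanod* is /d/ (coronal), it takes -re, giving *vanodre*.
Since the final sound of the diminutive form *vanodre* is /e/ (a vowel), it takes -o, giving *vanodreo*.
The final sound of the plural form *vanodreo* is /o/, which is a vowel, so the definite suffix is -bor, giving *vanodreobor*.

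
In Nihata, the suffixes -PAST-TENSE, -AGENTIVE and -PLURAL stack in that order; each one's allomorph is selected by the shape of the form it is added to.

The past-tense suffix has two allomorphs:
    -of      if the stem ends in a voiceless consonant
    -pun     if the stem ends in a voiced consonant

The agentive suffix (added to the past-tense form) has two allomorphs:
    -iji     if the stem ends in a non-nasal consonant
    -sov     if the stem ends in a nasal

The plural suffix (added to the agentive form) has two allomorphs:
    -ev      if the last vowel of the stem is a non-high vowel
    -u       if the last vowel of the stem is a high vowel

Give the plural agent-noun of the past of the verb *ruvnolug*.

ruvnolugpunsovev

*ruvnolug*: final consonant = /g/, voiced → -pun → *ruvnolugpun*.
The final consonant of the past-tense form *ruvnolugpun* is /n/, which is a nasal, so the agentive suffix is -sov, giving *ruvnolugpunsov*.
The agentive form *ruvnolugpunsov*: last vowel = /o/, a non-high vowel → -ev → *ruvnolugpunsovev*.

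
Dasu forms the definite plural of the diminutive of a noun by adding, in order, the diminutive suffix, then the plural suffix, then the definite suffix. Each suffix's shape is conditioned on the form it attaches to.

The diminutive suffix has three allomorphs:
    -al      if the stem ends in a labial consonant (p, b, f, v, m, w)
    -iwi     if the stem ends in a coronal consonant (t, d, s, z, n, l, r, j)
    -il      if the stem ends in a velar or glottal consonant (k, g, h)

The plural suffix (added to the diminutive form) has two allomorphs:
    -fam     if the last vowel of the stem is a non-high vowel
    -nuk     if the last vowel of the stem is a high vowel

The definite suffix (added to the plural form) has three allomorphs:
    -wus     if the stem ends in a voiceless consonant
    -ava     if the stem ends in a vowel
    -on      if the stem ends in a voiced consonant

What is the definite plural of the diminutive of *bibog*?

bibogilnukwus

*bibog*: final consonant = /g/, velar/glottal → -il → *bibogil*.
The diminutive form *bibogil*: last vowel = /i/, a high vowel → -nuk → *bibogilnuk*.
The plural form *bibogilnuk* — final sound /k/ (a voiceless consonant) → -wus → *bibogilnukwus*.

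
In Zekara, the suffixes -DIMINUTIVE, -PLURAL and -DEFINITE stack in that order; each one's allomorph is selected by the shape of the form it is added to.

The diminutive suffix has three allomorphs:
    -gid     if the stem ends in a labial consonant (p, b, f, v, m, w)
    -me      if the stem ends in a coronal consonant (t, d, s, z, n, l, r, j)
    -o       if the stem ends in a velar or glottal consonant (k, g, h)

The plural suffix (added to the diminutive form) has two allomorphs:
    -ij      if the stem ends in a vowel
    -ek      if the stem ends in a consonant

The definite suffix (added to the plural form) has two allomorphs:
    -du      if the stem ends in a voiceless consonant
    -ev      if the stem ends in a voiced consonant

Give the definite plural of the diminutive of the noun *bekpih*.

bekpihoijev

The final consonant of *bekpih* is /h/, which is velar/glottal, so the diminutive suffix is -o, giving *bekpiho*.
The final sound of the diminutive form *bekpiho* is /o/, which is a vowel, so the plural suffix is -ij, giving *bekpihoij*.
The final consonant of the plural form *bekpihoij* is /j/, which is voiced, so the definite suffix is -ev, giving *bekpihoijev*.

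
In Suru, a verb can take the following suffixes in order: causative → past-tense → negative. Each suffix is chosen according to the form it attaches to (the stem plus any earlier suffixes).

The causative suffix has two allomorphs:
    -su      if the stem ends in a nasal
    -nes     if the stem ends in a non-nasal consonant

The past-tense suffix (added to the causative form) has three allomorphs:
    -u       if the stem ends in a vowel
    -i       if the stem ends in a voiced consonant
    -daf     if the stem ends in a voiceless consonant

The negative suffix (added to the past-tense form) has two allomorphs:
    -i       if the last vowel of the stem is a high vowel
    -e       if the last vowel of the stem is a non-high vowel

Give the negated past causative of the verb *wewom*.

wewomsuui

Since the final consonant of *wewom* is /m/ (a nasal), it takes -su, giving *wewomsu*.
The causative form *wewomsu* — final sound /u/ (a vowel) → -u → *wewomsuu*.
The last vowel of the past-tense form *wewomsuu* is /u/, which is a high vowel, so the negative suffix is -i, giving *wewomsuui*.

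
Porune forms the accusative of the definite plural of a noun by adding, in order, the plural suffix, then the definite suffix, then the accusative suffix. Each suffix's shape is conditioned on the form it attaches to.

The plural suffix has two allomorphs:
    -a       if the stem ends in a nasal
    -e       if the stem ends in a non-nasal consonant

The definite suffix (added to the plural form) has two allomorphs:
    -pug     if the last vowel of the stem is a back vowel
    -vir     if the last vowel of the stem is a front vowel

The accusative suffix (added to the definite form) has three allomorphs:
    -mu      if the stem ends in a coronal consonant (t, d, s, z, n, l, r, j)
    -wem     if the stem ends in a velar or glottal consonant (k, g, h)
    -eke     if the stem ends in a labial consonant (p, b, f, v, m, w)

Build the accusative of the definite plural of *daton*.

*daton*: final consonant = /n/, a nasal → -a → *datona*.
The plural form *datona* — last vowel /a/ (a back vowel) → -pug → *datonapug*.
Since the final consonant of the definite form *datonapug* is /g/ (velar/glottal), it takes -wem, giving *datonapugwem*.

datonapugwem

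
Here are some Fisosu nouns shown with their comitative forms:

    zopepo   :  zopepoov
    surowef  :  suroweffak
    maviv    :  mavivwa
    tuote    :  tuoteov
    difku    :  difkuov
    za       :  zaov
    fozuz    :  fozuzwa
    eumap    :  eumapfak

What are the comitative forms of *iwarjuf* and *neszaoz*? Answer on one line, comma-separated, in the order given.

The alternation tracks the final sound of the stem — -fak when the stem ends in a voiceless consonant (*surowef*, *eumap*); -wa when the stem ends in a voiced consonant (*maviv*, *fozuz*); -ov when the stem ends in a vowel (*zopepo*, *tuote*, *difku*, *za*).
*iwarjuf* — final sound /f/ (a voiceless consonant) → -fak → *iwarjuffak*.
*neszaoz* — final sound /z/ (a voiced consonant) → -wa → *neszaozwa*.

iwarjuffak, neszaozwa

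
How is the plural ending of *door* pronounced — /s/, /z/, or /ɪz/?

The stem *door* ends in a voiced non-sibilant sound.
The plural suffix surfaces as /ɪz/ after sibilants, /s/ after other voiceless consonants, and /z/ after other voiced sounds.
So the plural -s on *door* is pronounced /z/.

/z/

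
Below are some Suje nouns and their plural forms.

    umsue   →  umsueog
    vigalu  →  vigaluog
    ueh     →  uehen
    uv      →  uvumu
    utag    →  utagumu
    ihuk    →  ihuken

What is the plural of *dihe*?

diheog

The suffix is conditioned by the final sound: -en when the stem ends in a voiceless consonant (*ueh*, *ihuk*); -umu when the stem ends in a voiced consonant (*uv*, *utag*); -og when the stem ends in a vowel (*umsue*, *vigalu*).
The final sound of *dihe* is /e/, which is a vowel, so the suffix is -og, giving *diheog*.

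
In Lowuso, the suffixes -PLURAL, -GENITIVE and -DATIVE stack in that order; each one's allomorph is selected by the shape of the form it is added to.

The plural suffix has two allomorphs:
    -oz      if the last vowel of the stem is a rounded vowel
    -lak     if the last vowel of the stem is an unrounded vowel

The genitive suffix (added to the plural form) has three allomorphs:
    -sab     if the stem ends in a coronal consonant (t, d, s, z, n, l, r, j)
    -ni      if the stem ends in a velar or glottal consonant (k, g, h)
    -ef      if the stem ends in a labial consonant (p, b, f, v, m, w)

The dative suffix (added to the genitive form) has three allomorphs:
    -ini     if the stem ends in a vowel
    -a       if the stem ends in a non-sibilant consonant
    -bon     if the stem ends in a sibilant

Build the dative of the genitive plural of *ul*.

ulozsaba

*ul* — last vowel /u/ (a rounded vowel) → -oz → *uloz*.
The final consonant of the plural form *uloz* is /z/, which is coronal, so the genitive suffix is -sab, giving *ulozsab*.
The genitive form *ulozsab* — final sound /b/ (a non-sibilant consonant) → -a → *ulozsaba*.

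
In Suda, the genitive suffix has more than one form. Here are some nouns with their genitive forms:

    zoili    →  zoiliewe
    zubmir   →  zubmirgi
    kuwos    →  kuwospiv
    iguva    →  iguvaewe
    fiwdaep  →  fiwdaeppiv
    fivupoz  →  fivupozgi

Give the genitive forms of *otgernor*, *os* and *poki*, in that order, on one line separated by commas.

Looking at the final sound of each stem: -piv when the stem ends in a voiceless consonant (*kuwos*, *fiwdaep*); -gi when the stem ends in a voiced consonant (*zubmir*, *fivupoz*); -ewe when the stem ends in a vowel (*zoili*, *iguva*).
Since the final sound of *otgernor* is /r/ (a voiced consonant), it takes -gi, giving *otgernorgi*.
*os* — final sound /s/ (a voiceless consonant) → -piv → *ospiv*.
Since the final sound of *poki* is /i/ (a vowel), it takes -ewe, giving *pokiewe*.

otgernorgi, ospiv, pokiewe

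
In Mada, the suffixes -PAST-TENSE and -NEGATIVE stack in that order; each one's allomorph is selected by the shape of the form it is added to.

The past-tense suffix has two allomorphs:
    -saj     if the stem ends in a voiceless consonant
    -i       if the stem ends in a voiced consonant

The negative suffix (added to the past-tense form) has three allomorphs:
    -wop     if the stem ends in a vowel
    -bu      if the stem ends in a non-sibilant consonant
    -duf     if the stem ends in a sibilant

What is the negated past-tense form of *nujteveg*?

nujtevegiwop

*nujteveg* — final consonant /g/ (voiced) → -i → *nujtevegi*.
The past-tense form *nujtevegi*: final sound = /i/, a vowel → -wop → *nujtevegiwop*.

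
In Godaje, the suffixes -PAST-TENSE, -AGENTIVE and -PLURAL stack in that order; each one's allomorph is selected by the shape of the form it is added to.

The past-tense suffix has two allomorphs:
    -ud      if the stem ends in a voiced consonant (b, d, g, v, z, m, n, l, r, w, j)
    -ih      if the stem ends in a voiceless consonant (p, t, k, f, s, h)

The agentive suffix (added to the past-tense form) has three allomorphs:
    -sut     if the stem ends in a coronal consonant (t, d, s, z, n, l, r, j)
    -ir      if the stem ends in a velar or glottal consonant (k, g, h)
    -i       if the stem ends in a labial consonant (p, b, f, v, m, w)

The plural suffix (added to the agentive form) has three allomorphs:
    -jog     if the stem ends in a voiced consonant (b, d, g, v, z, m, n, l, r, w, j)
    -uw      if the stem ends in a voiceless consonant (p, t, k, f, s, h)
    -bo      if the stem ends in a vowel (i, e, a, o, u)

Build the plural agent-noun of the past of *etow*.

*etow* — final consonant /w/ (voiced) → -ud → *etowud*.
Since the final consonant of the past-tense form *etowud* is /d/ (coronal), it takes -sut, giving *etowudsut*.
The agentive form *etowudsut* — final sound /t/ (a voiceless consonant) → -uw → *etowudsutuw*.

etowudsutuw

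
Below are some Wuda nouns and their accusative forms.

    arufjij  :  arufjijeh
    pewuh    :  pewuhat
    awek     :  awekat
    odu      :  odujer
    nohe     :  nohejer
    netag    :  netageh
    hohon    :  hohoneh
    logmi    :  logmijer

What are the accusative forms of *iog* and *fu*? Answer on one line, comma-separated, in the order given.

The suffix is conditioned by the final sound: -at when the stem ends in a voiceless consonant (*pewuh*, *awek*); -eh when the stem ends in a voiced consonant (*arufjij*, *netag*, *hohon*); -jer when the stem ends in a vowel (*odu*, *nohe*, *logmi*).
*iog*: final sound = /g/, a voiced consonant → -eh → *iogeh*.
*fu*: final sound = /u/, a vowel → -jer → *fujer*.

iogeh, fujer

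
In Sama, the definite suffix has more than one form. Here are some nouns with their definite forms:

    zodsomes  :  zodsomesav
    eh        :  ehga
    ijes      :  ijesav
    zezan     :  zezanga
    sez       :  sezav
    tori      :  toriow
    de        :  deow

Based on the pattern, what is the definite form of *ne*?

neow

The alternation tracks the final sound of the stem — -av when the stem ends in a sibilant (*zodsomes*, *ijes*, *sez*); -ga when the stem ends in a non-sibilant consonant (*eh*, *zezan*); -ow when the stem ends in a vowel (*tori*, *de*).
Since the final sound of *ne* is /e/ (a vowel), it takes -ow, giving *neow*.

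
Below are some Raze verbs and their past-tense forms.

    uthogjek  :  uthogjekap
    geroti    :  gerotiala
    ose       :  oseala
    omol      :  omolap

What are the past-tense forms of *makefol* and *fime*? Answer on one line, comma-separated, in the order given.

makefolap, fimeala

Looking at the final sound of each stem: -ap when the stem ends in a consonant (*uthogjek*, *omol*); -ala when the stem ends in a vowel (*geroti*, *ose*).
*makefol*: final sound = /l/, a consonant → -ap → *makefolap*.
Since the final sound of *fime* is /e/ (a vowel), it takes -ala, giving *fimeala*.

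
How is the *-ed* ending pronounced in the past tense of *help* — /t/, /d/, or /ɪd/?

/t/

The stem *help* ends in a voiceless consonant other than /t/.
The -ed suffix is realized as /ɪd/ after /t, d/; as /t/ after other voiceless consonants; and as /d/ after other voiced sounds.
So -ed on *help* is pronounced /t/.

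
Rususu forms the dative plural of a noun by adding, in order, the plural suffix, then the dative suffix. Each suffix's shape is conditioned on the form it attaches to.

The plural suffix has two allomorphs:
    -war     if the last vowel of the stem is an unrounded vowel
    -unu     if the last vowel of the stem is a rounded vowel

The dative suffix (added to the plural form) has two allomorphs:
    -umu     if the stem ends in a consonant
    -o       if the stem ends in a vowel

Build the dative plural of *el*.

elwarumu

Since the last vowel of *el* is /e/ (an unrounded vowel), it takes -war, giving *elwar*.
Since the final sound of the plural form *elwar* is /r/ (a consonant), it takes -umu, giving *elwarumu*.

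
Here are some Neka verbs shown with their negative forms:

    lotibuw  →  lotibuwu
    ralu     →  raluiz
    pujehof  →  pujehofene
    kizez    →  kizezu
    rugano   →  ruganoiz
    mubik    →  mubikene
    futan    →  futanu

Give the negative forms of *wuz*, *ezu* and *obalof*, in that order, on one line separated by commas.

The suffix is conditioned by the final sound: -ene when the stem ends in a voiceless consonant (*pujehof*, *mubik*); -u when the stem ends in a voiced consonant (*lotibuw*, *kizez*, *futan*); -iz when the stem ends in a vowel (*ralu*, *rugano*).
The final sound of *wuz* is /z/, which is a voiced consonant, so the suffix is -u, giving *wuzu*.
The final sound of *ezu* is /u/, which is a vowel, so the suffix is -iz, giving *ezuiz*.
*obalof*: final sound = /f/, a voiceless consonant → -ene → *obalofene*.

wuzu, ezuiz, obalofene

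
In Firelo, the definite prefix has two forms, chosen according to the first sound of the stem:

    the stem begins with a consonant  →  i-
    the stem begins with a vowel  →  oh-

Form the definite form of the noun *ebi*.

*ebi* — first sound /e/ (a vowel) → oh- → *ohebi*.

ohebi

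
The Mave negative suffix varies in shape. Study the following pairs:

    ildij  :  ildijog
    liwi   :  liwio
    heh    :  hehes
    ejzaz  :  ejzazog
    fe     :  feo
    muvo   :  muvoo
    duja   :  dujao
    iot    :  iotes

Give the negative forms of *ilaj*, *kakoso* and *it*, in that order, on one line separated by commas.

Looking at the final sound of each stem: -es when the stem ends in a voiceless consonant (*heh*, *iot*); -og when the stem ends in a voiced consonant (*ildij*, *ejzaz*); -o when the stem ends in a vowel (*liwi*, *fe*, *muvo*, *duja*).
*ilaj* — final sound /j/ (a voiced consonant) → -og → *ilajog*.
Since the final sound of *kakoso* is /o/ (a vowel), it takes -o, giving *kakosoo*.
*it*: final sound = /t/, a voiceless consonant → -es → *ites*.

ilajog, kakosoo, ites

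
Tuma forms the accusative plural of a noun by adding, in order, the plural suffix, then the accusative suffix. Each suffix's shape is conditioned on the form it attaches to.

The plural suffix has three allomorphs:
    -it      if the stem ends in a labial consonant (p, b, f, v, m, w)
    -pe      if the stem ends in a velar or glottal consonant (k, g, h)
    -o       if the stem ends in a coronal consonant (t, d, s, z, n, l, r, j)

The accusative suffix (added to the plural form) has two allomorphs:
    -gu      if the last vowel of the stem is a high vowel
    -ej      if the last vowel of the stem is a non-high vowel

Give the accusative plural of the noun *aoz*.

aozoej

*aoz* — final consonant /z/ (coronal) → -o → *aozo*.
The plural form *aozo*: last vowel = /o/, a non-high vowel → -ej → *aozoej*.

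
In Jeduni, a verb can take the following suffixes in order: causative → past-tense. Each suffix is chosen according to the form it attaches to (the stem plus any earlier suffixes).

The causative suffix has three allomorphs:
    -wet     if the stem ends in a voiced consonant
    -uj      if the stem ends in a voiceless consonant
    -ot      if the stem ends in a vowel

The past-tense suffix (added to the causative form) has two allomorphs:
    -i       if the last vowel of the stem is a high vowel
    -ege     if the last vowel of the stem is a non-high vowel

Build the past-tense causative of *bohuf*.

bohufuji

*bohuf* — final sound /f/ (a voiceless consonant) → -uj → *bohufuj*.
The causative form *bohufuj*: last vowel = /u/, a high vowel → -i → *bohufuji*.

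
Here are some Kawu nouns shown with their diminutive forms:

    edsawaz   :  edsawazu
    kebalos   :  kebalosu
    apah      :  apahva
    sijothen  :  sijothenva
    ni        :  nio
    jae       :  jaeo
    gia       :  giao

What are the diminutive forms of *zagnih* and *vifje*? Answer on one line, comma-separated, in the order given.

zagnihva, vifjeo

Looking at the final sound of each stem: -u when the stem ends in a sibilant (*edsawaz*, *kebalos*); -va when the stem ends in a non-sibilant consonant (*apah*, *sijothen*); -o when the stem ends in a vowel (*ni*, *jae*, *gia*).
*zagnih* — final sound /h/ (a non-sibilant consonant) → -va → *zagnihva*.
*vifje* — final sound /e/ (a vowel) → -o → *vifjeo*.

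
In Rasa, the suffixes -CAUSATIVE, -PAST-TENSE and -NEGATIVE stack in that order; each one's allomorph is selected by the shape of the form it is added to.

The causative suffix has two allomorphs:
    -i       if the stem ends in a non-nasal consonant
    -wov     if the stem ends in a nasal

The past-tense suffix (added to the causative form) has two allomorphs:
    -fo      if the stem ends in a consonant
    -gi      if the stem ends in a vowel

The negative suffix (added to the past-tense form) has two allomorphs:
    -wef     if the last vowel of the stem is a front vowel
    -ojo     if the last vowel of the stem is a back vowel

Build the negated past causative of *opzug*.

opzugigiwef

*opzug* — final consonant /g/ (non-nasal) → -i → *opzugi*.
Since the final sound of the causative form *opzugi* is /i/ (a vowel), it takes -gi, giving *opzugigi*.
The last vowel of the past-tense form *opzugigi* is /i/, which is a front vowel, so the negative suffix is -wef, giving *opzugigiwef*.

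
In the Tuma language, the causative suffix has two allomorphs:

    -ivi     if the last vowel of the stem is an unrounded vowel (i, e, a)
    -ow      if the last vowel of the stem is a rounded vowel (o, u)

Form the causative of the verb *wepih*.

*wepih* — last vowel /i/ (an unrounded vowel) → -ivi → *wepihivi*.

wepihivi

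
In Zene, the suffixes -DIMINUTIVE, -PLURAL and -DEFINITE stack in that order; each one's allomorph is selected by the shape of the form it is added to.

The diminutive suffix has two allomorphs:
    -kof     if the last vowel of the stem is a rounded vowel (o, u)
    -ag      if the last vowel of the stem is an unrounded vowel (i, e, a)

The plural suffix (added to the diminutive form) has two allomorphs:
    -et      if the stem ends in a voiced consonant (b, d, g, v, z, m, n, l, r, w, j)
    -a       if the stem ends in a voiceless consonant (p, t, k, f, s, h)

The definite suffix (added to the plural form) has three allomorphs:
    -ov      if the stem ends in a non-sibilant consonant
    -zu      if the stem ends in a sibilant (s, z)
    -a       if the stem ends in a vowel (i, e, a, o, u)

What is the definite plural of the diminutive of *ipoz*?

ipozkofaa

*ipoz* — last vowel /o/ (a rounded vowel) → -kof → *ipozkof*.
Since the final consonant of the diminutive form *ipozkof* is /f/ (voiceless), it takes -a, giving *ipozkofa*.
The plural form *ipozkofa*: final sound = /a/, a vowel → -a → *ipozkofaa*.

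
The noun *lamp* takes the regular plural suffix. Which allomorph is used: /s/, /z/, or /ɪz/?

The stem *lamp* ends in a voiceless non-sibilant consonant.
The plural suffix surfaces as /ɪz/ after sibilants, /s/ after other voiceless consonants, and /z/ after other voiced sounds.
So the plural -s on *lamp* is pronounced /s/.

/s/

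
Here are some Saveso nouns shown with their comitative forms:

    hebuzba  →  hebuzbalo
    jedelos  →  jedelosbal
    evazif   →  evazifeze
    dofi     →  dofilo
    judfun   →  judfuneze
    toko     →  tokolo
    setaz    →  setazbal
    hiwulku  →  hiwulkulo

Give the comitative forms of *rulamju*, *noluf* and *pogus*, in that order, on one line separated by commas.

The alternation tracks the final sound of the stem — -bal when the stem ends in a sibilant (*jedelos*, *setaz*); -eze when the stem ends in a non-sibilant consonant (*evazif*, *judfun*); -lo when the stem ends in a vowel (*hebuzba*, *dofi*, *toko*, *hiwulku*).
The final sound of *rulamju* is /u/, which is a vowel, so the suffix is -lo, giving *rulamjulo*.
*noluf*: final sound = /f/, a non-sibilant consonant → -eze → *nolufeze*.
*pogus*: final sound = /s/, a sibilant → -bal → *pogusbal*.

rulamjulo, nolufeze, pogusbal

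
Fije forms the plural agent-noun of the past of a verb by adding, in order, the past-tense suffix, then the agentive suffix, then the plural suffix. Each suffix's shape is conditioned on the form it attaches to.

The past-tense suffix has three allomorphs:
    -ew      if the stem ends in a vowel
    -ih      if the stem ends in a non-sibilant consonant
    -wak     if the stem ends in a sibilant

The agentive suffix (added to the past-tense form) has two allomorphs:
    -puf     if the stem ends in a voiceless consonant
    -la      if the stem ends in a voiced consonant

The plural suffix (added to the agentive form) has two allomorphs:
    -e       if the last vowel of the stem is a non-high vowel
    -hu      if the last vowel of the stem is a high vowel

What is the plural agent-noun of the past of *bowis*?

bowiswakpufhu

*bowis*: final sound = /s/, a sibilant → -wak → *bowiswak*.
The past-tense form *bowiswak* — final consonant /k/ (voiceless) → -puf → *bowiswakpuf*.
Since the last vowel of the agentive form *bowiswakpuf* is /u/ (a high vowel), it takes -hu, giving *bowiswakpufhu*.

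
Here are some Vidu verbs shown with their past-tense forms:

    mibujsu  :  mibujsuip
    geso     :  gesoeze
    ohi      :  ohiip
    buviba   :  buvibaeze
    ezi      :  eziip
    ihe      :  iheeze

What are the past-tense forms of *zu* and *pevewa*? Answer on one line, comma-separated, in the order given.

Looking at the last vowel of each stem: -ip when the last vowel of the stem is a high vowel (*mibujsu*, *ohi*, *ezi*); -eze when the last vowel of the stem is a non-high vowel (*geso*, *buviba*, *ihe*).
*zu*: last vowel = /u/, a high vowel → -ip → *zuip*.
The last vowel of *pevewa* is /a/, which is a non-high vowel, so the suffix is -eze, giving *pevewaeze*.

zuip, pevewaeze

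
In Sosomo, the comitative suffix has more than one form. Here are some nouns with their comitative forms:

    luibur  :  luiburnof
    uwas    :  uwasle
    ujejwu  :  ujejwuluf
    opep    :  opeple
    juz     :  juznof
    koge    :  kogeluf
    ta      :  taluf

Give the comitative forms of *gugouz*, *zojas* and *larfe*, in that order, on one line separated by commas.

gugouznof, zojasle, larfeluf

The suffix is conditioned by the final sound: -le when the stem ends in a voiceless consonant (*uwas*, *opep*); -nof when the stem ends in a voiced consonant (*luibur*, *juz*); -luf when the stem ends in a vowel (*ujejwu*, *koge*, *ta*).
*gugouz*: final sound = /z/, a voiced consonant → -nof → *gugouznof*.
*zojas* — final sound /s/ (a voiceless consonant) → -le → *zojasle*.
*larfe* — final sound /e/ (a vowel) → -luf → *larfeluf*.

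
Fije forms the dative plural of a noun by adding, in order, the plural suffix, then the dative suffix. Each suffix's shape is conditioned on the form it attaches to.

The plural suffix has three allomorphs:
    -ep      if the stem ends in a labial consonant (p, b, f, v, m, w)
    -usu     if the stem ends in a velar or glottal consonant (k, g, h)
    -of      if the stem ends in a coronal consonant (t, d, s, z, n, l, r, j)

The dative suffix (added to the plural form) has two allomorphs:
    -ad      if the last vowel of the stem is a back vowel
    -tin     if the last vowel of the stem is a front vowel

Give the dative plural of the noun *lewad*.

The final consonant of *lewad* is /d/, which is coronal, so the plural suffix is -of, giving *lewadof*.
The last vowel of the plural form *lewadof* is /o/, which is a back vowel, so the dative suffix is -ad, giving *lewadofad*.

lewadofad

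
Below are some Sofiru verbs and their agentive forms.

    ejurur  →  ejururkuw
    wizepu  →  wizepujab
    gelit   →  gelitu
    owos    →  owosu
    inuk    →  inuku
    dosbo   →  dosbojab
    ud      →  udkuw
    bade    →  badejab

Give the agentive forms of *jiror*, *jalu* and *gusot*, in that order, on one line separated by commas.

jirorkuw, jalujab, gusotu

The alternation tracks the final sound of the stem — -u when the stem ends in a voiceless consonant (*gelit*, *owos*, *inuk*); -kuw when the stem ends in a voiced consonant (*ejurur*, *ud*); -jab when the stem ends in a vowel (*wizepu*, *dosbo*, *bade*).
*jiror*: final sound = /r/, a voiced consonant → -kuw → *jirorkuw*.
The final sound of *jalu* is /u/, which is a vowel, so the suffix is -jab, giving *jalujab*.
*gusot*: final sound = /t/, a voiceless consonant → -u → *gusotu*.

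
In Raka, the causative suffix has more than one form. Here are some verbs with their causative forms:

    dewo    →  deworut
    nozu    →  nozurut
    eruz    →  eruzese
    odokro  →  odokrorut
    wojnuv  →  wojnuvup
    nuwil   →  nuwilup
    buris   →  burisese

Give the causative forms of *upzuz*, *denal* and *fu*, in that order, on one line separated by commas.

upzuzese, denalup, furut

The alternation tracks the final sound of the stem — -ese when the stem ends in a sibilant (*eruz*, *buris*); -up when the stem ends in a non-sibilant consonant (*wojnuv*, *nuwil*); -rut when the stem ends in a vowel (*dewo*, *nozu*, *odokro*).
*upzuz* — final sound /z/ (a sibilant) → -ese → *upzuzese*.
*denal*: final sound = /l/, a non-sibilant consonant → -up → *denalup*.
The final sound of *fu* is /u/, which is a vowel, so the suffix is -rut, giving *furut*.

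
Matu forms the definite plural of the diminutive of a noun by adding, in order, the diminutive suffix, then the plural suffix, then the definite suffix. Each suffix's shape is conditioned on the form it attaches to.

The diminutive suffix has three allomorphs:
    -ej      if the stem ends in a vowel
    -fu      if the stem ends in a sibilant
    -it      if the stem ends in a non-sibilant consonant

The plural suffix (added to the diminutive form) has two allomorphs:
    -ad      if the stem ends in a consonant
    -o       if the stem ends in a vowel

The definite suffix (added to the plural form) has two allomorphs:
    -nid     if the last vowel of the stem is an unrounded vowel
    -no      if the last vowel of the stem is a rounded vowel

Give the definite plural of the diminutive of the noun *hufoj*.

hufojitadnid

Since the final sound of *hufoj* is /j/ (a non-sibilant consonant), it takes -it, giving *hufojit*.
The diminutive form *hufojit*: final sound = /t/, a consonant → -ad → *hufojitad*.
The plural form *hufojitad* — last vowel /a/ (an unrounded vowel) → -nid → *hufojitadnid*.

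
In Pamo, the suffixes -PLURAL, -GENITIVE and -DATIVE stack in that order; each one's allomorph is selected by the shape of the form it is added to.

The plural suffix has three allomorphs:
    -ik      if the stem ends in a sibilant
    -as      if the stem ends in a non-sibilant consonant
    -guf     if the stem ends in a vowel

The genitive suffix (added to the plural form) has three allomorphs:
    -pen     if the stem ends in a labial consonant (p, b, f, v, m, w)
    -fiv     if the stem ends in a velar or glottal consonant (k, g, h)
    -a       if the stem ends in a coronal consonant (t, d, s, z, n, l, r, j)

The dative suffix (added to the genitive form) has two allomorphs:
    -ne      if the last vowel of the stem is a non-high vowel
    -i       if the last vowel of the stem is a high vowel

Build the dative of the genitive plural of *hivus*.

Since the final sound of *hivus* is /s/ (a sibilant), it takes -ik, giving *hivusik*.
The plural form *hivusik* — final consonant /k/ (velar/glottal) → -fiv → *hivusikfiv*.
The genitive form *hivusikfiv* — last vowel /i/ (a high vowel) → -i → *hivusikfivi*.

hivusikfivi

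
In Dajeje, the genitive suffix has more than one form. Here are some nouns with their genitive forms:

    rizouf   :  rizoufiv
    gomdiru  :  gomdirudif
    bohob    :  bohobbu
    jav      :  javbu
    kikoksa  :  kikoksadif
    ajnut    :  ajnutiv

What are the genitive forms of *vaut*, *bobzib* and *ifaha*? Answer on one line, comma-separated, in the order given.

vautiv, bobzibbu, ifahadif

The alternation tracks the final sound of the stem — -iv when the stem ends in a voiceless consonant (*rizouf*, *ajnut*); -bu when the stem ends in a voiced consonant (*bohob*, *jav*); -dif when the stem ends in a vowel (*gomdiru*, *kikoksa*).
*vaut*: final sound = /t/, a voiceless consonant → -iv → *vautiv*.
The final sound of *bobzib* is /b/, which is a voiced consonant, so the suffix is -bu, giving *bobzibbu*.
Since the final sound of *ifaha* is /a/ (a vowel), it takes -dif, giving *ifahadif*.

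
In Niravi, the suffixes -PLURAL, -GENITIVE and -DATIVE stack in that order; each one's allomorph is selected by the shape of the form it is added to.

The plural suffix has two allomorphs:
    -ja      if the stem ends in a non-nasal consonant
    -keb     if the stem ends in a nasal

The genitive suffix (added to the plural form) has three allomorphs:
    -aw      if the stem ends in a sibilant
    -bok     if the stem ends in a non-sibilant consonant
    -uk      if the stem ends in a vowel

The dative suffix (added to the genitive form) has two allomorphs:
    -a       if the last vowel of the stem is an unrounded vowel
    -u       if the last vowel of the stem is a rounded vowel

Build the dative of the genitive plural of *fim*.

*fim*: final consonant = /m/, a nasal → -keb → *fimkeb*.
The plural form *fimkeb* — final sound /b/ (a non-sibilant consonant) → -bok → *fimkebbok*.
Since the last vowel of the genitive form *fimkebbok* is /o/ (a rounded vowel), it takes -u, giving *fimkebboku*.

fimkebboku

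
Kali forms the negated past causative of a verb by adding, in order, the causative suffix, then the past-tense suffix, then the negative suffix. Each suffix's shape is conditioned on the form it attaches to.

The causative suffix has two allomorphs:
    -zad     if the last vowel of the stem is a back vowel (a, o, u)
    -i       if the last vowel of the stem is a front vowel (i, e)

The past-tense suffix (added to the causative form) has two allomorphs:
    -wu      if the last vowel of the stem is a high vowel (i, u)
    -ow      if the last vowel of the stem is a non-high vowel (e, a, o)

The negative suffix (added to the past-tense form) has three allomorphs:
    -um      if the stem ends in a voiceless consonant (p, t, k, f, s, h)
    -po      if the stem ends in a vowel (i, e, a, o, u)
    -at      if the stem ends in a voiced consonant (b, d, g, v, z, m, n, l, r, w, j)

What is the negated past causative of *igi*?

igiiwupo

*igi*: last vowel = /i/, a front vowel → -i → *igii*.
The last vowel of the causative form *igii* is /i/, which is a high vowel, so the past-tense suffix is -wu, giving *igiiwu*.
The past-tense form *igiiwu* — final sound /u/ (a vowel) → -po → *igiiwupo*.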